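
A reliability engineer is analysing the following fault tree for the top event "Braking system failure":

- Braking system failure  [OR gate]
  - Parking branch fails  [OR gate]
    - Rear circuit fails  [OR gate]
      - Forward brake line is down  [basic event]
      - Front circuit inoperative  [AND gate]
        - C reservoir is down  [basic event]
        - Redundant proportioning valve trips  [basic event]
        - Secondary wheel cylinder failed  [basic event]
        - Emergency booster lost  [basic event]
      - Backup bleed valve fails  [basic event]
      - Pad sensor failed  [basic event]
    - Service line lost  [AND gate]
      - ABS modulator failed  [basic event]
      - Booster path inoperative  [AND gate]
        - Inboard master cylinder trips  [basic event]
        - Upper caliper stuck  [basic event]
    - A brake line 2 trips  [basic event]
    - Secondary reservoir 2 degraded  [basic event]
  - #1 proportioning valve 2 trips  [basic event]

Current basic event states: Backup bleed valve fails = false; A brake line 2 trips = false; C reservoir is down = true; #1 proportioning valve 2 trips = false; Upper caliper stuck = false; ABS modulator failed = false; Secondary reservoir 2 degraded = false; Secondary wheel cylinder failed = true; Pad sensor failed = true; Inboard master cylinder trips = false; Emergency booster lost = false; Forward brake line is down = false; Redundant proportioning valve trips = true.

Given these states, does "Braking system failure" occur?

Front circuit inoperative [AND]: C reservoir is down=occurs, Redundant proportioning valve trips=occurs, Secondary wheel cylinder failed=occurs, Emergency booster lost=not → not all inputs occur → does not occur.
Rear circuit fails [OR]: Forward brake line is down=not, Front circuit inoperative=not, Backup bleed valve fails=not, Pad sensor failed=occurs → at least one input occurs → occurs.
Booster path inoperative [AND]: Inboard master cylinder trips=not, Upper caliper stuck=not → not all inputs occur → does not occur.
Service line lost [AND]: ABS modulator failed=not, Booster path inoperative=not → not all inputs occur → does not occur.
Parking branch fails [OR]: Rear circuit fails=occurs, Service line lost=not, A brake line 2 trips=not, Secondary reservoir 2 degraded=not → at least one input occurs → occurs.
Braking system failure [OR]: Parking branch fails=occurs, #1 proportioning valve 2 trips=not → at least one input occurs → occurs.

Yes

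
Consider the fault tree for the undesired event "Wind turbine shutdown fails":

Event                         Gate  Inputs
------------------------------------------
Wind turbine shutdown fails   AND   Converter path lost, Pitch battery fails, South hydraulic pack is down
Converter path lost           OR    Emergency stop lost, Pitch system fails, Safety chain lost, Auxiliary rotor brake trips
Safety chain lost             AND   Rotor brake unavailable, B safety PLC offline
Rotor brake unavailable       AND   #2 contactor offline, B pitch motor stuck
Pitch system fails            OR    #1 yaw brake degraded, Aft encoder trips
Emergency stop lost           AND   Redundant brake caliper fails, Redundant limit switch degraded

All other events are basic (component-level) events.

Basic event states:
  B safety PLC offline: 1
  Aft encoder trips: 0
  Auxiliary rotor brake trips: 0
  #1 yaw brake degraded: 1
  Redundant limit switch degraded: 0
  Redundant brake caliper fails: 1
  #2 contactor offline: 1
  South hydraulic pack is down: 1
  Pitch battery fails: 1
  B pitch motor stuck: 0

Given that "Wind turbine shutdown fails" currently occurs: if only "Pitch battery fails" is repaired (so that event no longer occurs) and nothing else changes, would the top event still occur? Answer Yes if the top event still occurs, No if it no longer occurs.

No

Counterfactual: set "Pitch battery fails" to not occurred.
Emergency stop lost [AND]: Redundant brake caliper fails=occurs, Redundant limit switch degraded=not → not all inputs occur → does not occur.
Pitch system fails [OR]: #1 yaw brake degraded=occurs, Aft encoder trips=not → at least one input occurs → occurs.
Rotor brake unavailable [AND]: #2 contactor offline=occurs, B pitch motor stuck=not → not all inputs occur → does not occur.
Safety chain lost [AND]: Rotor brake unavailable=not, B safety PLC offline=occurs → not all inputs occur → does not occur.
Converter path lost [OR]: Emergency stop lost=not, Pitch system fails=occurs, Safety chain lost=not, Auxiliary rotor brake trips=not → at least one input occurs → occurs.
Wind turbine shutdown fails [AND]: Converter path lost=occurs, Pitch battery fails=not, South hydraulic pack is down=occurs → not all inputs occur → does not occur.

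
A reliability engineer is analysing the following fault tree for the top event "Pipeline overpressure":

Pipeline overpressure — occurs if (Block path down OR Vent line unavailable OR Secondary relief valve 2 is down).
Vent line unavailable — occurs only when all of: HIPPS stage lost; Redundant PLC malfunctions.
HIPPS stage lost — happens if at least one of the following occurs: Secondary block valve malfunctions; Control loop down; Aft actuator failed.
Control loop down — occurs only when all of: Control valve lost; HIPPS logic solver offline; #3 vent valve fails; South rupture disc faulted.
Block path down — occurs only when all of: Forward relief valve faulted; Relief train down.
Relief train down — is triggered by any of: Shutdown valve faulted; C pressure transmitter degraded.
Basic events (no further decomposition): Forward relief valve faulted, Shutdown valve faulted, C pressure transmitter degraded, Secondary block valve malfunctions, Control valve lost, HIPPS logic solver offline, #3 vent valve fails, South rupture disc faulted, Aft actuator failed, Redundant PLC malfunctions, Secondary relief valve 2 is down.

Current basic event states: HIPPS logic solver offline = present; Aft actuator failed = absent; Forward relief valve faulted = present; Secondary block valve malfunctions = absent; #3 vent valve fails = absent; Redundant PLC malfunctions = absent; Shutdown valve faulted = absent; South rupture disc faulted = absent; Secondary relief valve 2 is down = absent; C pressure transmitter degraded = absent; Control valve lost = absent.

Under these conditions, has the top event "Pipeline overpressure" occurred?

Relief train down [OR]: Shutdown valve faulted=not, C pressure transmitter degraded=not → no input occurs → does not occur.
Block path down [AND]: Forward relief valve faulted=occurs, Relief train down=not → not all inputs occur → does not occur.
Control loop down [AND]: Control valve lost=not, HIPPS logic solver offline=occurs, #3 vent valve fails=not, South rupture disc faulted=not → not all inputs occur → does not occur.
HIPPS stage lost [OR]: Secondary block valve malfunctions=not, Control loop down=not, Aft actuator failed=not → no input occurs → does not occur.
Vent line unavailable [AND]: HIPPS stage lost=not, Redundant PLC malfunctions=not → not all inputs occur → does not occur.
Pipeline overpressure [OR]: Block path down=not, Vent line unavailable=not, Secondary relief valve 2 is down=not → no input occurs → does not occur.

No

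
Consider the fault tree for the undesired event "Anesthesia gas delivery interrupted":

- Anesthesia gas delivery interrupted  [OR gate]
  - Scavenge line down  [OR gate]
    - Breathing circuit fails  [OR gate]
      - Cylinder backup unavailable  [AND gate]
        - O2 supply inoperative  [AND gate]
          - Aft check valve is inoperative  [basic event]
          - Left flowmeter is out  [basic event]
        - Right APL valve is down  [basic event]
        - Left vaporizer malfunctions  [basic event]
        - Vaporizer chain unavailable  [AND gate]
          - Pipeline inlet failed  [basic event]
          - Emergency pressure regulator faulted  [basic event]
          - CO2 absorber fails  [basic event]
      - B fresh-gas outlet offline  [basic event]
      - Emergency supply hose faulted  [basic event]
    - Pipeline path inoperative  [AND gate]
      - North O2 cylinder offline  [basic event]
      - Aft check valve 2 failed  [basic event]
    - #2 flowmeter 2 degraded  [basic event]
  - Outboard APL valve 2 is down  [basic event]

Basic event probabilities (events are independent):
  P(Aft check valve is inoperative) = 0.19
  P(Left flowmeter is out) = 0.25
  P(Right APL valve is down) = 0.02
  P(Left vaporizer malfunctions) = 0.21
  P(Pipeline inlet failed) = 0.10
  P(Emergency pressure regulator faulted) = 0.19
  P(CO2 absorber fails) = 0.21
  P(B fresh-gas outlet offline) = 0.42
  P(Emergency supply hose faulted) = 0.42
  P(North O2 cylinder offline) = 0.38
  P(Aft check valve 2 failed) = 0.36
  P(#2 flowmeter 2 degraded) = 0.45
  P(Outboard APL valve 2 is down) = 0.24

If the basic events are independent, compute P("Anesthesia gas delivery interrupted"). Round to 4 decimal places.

P(O2 supply inoperative) [AND] = 0.19 × 0.25 = 0.047500
P(Vaporizer chain unavailable) [AND] = 0.10 × 0.19 × 0.21 = 0.003990
P(Cylinder backup unavailable) [AND] = 0.047500 × 0.02 × 0.21 × 0.003990 = 0.000001
P(Breathing circuit fails) [OR] = 1 − (1−0.000001) × (1−0.42) × (1−0.42) = 0.663600
P(Pipeline path inoperative) [AND] = 0.38 × 0.36 = 0.136800
P(Scavenge line down) [OR] = 1 − (1−0.663600) × (1−0.136800) × (1−0.45) = 0.840291
P(Anesthesia gas delivery interrupted) [OR] = 1 − (1−0.840291) × (1−0.24) = 0.878621
Rounded to 4 decimal places: P(Anesthesia gas delivery interrupted) ≈ 0.8786.

0.8786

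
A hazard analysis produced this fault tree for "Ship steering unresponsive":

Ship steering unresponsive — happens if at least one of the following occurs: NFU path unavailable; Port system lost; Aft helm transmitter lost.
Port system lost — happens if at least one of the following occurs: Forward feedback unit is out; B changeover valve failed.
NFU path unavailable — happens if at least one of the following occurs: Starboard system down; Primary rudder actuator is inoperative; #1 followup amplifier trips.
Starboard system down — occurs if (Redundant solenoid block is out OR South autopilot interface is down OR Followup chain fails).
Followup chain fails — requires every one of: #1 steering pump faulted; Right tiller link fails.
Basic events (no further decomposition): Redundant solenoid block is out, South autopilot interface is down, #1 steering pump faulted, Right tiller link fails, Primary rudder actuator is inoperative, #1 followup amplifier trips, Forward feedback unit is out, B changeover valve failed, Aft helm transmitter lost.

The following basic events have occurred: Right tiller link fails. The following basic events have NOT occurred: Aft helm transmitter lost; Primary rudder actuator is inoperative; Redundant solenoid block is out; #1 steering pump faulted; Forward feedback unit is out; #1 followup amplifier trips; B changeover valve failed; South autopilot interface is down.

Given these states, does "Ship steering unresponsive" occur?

No

Followup chain fails [AND]: #1 steering pump faulted=not, Right tiller link fails=occurs → not all inputs occur → does not occur.
Starboard system down [OR]: Redundant solenoid block is out=not, South autopilot interface is down=not, Followup chain fails=not → no input occurs → does not occur.
NFU path unavailable [OR]: Starboard system down=not, Primary rudder actuator is inoperative=not, #1 followup amplifier trips=not → no input occurs → does not occur.
Port system lost [OR]: Forward feedback unit is out=not, B changeover valve failed=not → no input occurs → does not occur.
Ship steering unresponsive [OR]: NFU path unavailable=not, Port system lost=not, Aft helm transmitter lost=not → no input occurs → does not occur.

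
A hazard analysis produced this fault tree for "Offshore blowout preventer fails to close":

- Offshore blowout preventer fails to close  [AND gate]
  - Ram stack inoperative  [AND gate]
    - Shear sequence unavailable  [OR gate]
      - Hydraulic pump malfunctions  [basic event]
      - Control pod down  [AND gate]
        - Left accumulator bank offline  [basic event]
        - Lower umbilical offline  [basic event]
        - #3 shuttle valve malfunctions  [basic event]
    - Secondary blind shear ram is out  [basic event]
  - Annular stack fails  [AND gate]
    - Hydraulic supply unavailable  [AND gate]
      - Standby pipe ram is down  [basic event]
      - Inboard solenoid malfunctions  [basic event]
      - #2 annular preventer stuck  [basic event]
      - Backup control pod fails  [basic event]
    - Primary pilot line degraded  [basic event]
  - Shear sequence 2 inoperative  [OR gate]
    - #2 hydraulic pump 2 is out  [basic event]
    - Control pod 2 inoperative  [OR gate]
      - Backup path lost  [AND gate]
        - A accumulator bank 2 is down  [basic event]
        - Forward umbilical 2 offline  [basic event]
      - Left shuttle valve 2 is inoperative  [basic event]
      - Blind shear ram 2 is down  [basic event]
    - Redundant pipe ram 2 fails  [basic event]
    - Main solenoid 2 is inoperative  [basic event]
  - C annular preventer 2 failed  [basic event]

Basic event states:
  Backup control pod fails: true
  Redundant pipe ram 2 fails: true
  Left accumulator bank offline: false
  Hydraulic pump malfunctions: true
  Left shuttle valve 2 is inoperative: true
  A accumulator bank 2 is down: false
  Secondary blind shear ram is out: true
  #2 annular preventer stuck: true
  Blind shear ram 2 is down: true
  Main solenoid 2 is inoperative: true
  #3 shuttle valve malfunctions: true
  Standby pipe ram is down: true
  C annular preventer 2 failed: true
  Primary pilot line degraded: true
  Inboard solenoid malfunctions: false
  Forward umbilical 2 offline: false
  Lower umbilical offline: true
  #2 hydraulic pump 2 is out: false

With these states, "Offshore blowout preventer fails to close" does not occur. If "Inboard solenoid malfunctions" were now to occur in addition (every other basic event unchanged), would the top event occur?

Yes

Counterfactual: set "Inboard solenoid malfunctions" to occurred.
Control pod down [AND]: Left accumulator bank offline=not, Lower umbilical offline=occurs, #3 shuttle valve malfunctions=occurs → not all inputs occur → does not occur.
Shear sequence unavailable [OR]: Hydraulic pump malfunctions=occurs, Control pod down=not → at least one input occurs → occurs.
Ram stack inoperative [AND]: Shear sequence unavailable=occurs, Secondary blind shear ram is out=occurs → all inputs occur → occurs.
Hydraulic supply unavailable [AND]: Standby pipe ram is down=occurs, Inboard solenoid malfunctions=occurs, #2 annular preventer stuck=occurs, Backup control pod fails=occurs → all inputs occur → occurs.
Annular stack fails [AND]: Hydraulic supply unavailable=occurs, Primary pilot line degraded=occurs → all inputs occur → occurs.
Backup path lost [AND]: A accumulator bank 2 is down=not, Forward umbilical 2 offline=not → not all inputs occur → does not occur.
Control pod 2 inoperative [OR]: Backup path lost=not, Left shuttle valve 2 is inoperative=occurs, Blind shear ram 2 is down=occurs → at least one input occurs → occurs.
Shear sequence 2 inoperative [OR]: #2 hydraulic pump 2 is out=not, Control pod 2 inoperative=occurs, Redundant pipe ram 2 fails=occurs, Main solenoid 2 is inoperative=occurs → at least one input occurs → occurs.
Offshore blowout preventer fails to close [AND]: Ram stack inoperative=occurs, Annular stack fails=occurs, Shear sequence 2 inoperative=occurs, C annular preventer 2 failed=occurs → all inputs occur → occurs.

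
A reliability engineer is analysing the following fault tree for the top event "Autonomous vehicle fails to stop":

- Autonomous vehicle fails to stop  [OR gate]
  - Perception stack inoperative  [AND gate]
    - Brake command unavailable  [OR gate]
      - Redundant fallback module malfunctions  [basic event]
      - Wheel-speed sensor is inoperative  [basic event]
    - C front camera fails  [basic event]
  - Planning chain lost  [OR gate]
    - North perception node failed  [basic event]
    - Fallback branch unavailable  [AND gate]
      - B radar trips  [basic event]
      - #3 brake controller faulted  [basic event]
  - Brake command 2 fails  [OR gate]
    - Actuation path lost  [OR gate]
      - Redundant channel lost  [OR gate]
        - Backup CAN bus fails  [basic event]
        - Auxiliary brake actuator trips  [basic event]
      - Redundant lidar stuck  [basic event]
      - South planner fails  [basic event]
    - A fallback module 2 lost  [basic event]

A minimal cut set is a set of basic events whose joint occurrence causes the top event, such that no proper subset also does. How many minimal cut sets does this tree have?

9

Brake command unavailable [OR]: union of children's cut sets → 2 cut set(s).
Perception stack inoperative [AND]: one cut set from each child combined → 2 × 1 = 2 cut set(s).
Fallback branch unavailable [AND]: one cut set from each child combined → 1 × 1 = 1 cut set(s).
Planning chain lost [OR]: union of children's cut sets → 2 cut set(s).
Redundant channel lost [OR]: union of children's cut sets → 2 cut set(s).
Actuation path lost [OR]: union of children's cut sets → 4 cut set(s).
Brake command 2 fails [OR]: union of children's cut sets → 5 cut set(s).
Autonomous vehicle fails to stop [OR]: union of children's cut sets → 9 cut set(s).
Minimal cut sets: {C front camera fails, Redundant fallback module malfunctions}; {C front camera fails, Wheel-speed sensor is inoperative}; {North perception node failed}; {#3 brake controller faulted, B radar trips}; {Backup CAN bus fails}; {Auxiliary brake actuator trips}; {Redundant lidar stuck}; {South planner fails}; {A fallback module 2 lost}.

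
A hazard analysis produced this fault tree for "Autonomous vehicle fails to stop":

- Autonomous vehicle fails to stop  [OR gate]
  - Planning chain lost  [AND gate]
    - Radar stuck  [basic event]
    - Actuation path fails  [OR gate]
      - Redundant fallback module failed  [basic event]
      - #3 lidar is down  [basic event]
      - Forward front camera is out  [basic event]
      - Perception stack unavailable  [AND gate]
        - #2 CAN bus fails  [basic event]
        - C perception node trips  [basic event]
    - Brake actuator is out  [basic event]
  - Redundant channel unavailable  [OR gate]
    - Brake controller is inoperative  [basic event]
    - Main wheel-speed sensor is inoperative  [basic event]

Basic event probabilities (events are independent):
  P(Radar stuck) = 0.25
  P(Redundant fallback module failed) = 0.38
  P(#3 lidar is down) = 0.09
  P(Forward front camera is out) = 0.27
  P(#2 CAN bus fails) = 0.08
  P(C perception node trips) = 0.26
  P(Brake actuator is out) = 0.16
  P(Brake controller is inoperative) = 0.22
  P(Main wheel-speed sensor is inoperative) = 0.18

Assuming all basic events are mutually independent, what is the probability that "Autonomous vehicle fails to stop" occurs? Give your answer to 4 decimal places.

0.3757

P(Perception stack unavailable) [AND] = 0.08 × 0.26 = 0.020800
P(Actuation path fails) [OR] = 1 − (1−0.38) × (1−0.09) × (1−0.27) × (1−0.020800) = 0.596701
P(Planning chain lost) [AND] = 0.25 × 0.596701 × 0.16 = 0.023868
P(Redundant channel unavailable) [OR] = 1 − (1−0.22) × (1−0.18) = 0.360400
P(Autonomous vehicle fails to stop) [OR] = 1 − (1−0.023868) × (1−0.360400) = 0.375666
Rounded to 4 decimal places: P(Autonomous vehicle fails to stop) ≈ 0.3757.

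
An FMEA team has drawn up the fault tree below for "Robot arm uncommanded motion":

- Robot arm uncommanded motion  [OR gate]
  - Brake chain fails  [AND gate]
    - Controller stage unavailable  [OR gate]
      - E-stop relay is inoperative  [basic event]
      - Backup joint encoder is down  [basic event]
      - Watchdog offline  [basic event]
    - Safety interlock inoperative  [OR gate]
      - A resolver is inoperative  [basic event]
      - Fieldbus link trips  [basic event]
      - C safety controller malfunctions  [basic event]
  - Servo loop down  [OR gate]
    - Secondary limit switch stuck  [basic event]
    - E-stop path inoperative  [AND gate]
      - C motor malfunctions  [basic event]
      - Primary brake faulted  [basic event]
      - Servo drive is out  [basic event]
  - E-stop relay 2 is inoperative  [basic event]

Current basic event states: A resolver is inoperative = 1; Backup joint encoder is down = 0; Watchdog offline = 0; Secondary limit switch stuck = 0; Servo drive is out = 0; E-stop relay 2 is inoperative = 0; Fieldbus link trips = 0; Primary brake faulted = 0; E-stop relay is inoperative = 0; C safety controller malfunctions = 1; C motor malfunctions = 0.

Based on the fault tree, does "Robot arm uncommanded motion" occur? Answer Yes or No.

No

Controller stage unavailable [OR]: E-stop relay is inoperative=not, Backup joint encoder is down=not, Watchdog offline=not → no input occurs → does not occur.
Safety interlock inoperative [OR]: A resolver is inoperative=occurs, Fieldbus link trips=not, C safety controller malfunctions=occurs → at least one input occurs → occurs.
Brake chain fails [AND]: Controller stage unavailable=not, Safety interlock inoperative=occurs → not all inputs occur → does not occur.
E-stop path inoperative [AND]: C motor malfunctions=not, Primary brake faulted=not, Servo drive is out=not → not all inputs occur → does not occur.
Servo loop down [OR]: Secondary limit switch stuck=not, E-stop path inoperative=not → no input occurs → does not occur.
Robot arm uncommanded motion [OR]: Brake chain fails=not, Servo loop down=not, E-stop relay 2 is inoperative=not → no input occurs → does not occur.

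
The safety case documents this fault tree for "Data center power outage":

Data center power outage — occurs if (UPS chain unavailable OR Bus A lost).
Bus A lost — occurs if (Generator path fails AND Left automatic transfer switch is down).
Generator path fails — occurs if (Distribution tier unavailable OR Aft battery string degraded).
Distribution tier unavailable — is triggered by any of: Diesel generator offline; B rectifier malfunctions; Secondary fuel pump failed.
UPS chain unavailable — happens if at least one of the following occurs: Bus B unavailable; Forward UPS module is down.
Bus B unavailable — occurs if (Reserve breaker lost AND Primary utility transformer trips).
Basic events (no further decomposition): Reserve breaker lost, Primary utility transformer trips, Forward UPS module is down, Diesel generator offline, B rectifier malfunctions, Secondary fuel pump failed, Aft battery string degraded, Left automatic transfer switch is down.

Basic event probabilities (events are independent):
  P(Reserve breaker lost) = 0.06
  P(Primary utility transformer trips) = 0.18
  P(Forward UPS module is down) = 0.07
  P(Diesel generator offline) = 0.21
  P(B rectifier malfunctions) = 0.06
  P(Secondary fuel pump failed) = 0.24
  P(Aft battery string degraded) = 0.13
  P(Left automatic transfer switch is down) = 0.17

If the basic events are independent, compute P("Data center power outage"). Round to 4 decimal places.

0.1596

P(Bus B unavailable) [AND] = 0.06 × 0.18 = 0.010800
P(UPS chain unavailable) [OR] = 1 − (1−0.010800) × (1−0.07) = 0.080044
P(Distribution tier unavailable) [OR] = 1 − (1−0.21) × (1−0.06) × (1−0.24) = 0.435624
P(Generator path fails) [OR] = 1 − (1−0.435624) × (1−0.13) = 0.508993
P(Bus A lost) [AND] = 0.508993 × 0.17 = 0.086529
P(Data center power outage) [OR] = 1 − (1−0.080044) × (1−0.086529) = 0.159647
Rounded to 4 decimal places: P(Data center power outage) ≈ 0.1596.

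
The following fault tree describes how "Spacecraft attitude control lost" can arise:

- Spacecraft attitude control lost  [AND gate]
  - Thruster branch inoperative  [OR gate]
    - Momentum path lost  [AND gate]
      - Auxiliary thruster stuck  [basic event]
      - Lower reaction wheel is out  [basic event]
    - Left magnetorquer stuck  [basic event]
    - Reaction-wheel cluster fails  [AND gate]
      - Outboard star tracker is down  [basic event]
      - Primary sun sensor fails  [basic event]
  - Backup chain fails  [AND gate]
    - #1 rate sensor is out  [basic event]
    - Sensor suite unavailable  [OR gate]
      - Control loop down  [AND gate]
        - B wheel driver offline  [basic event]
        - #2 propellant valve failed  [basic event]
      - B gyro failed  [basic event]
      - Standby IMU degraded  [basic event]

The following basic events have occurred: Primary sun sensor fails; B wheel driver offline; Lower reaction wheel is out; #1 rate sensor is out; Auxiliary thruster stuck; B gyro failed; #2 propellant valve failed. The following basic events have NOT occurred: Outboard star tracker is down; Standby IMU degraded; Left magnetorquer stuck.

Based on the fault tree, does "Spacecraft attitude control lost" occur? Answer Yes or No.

Yes

Momentum path lost [AND]: Auxiliary thruster stuck=occurs, Lower reaction wheel is out=occurs → all inputs occur → occurs.
Reaction-wheel cluster fails [AND]: Outboard star tracker is down=not, Primary sun sensor fails=occurs → not all inputs occur → does not occur.
Thruster branch inoperative [OR]: Momentum path lost=occurs, Left magnetorquer stuck=not, Reaction-wheel cluster fails=not → at least one input occurs → occurs.
Control loop down [AND]: B wheel driver offline=occurs, #2 propellant valve failed=occurs → all inputs occur → occurs.
Sensor suite unavailable [OR]: Control loop down=occurs, B gyro failed=occurs, Standby IMU degraded=not → at least one input occurs → occurs.
Backup chain fails [AND]: #1 rate sensor is out=occurs, Sensor suite unavailable=occurs → all inputs occur → occurs.
Spacecraft attitude control lost [AND]: Thruster branch inoperative=occurs, Backup chain fails=occurs → all inputs occur → occurs.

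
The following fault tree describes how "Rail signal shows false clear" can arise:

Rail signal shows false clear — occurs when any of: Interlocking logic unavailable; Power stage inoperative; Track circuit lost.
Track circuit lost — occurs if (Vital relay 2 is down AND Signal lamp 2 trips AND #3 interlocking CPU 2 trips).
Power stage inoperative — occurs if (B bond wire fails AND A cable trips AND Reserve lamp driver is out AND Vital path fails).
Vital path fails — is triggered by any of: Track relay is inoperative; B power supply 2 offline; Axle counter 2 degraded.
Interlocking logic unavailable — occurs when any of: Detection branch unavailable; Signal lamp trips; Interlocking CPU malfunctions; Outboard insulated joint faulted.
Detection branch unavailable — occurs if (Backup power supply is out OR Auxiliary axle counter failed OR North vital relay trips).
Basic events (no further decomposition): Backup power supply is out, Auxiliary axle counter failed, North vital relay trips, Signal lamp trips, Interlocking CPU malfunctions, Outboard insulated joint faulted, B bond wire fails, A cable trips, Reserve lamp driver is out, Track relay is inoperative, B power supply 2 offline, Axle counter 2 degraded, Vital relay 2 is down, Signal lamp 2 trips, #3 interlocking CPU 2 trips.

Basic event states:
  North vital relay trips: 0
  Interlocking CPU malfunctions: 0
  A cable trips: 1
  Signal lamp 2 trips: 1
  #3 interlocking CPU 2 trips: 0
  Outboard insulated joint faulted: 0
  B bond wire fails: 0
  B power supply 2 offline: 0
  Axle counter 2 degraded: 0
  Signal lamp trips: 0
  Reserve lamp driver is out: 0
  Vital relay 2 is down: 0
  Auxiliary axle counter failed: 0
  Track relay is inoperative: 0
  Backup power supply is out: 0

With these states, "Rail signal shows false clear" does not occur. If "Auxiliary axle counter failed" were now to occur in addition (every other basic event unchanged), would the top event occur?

Counterfactual: set "Auxiliary axle counter failed" to occurred.
Detection branch unavailable [OR]: Backup power supply is out=not, Auxiliary axle counter failed=occurs, North vital relay trips=not → at least one input occurs → occurs.
Interlocking logic unavailable [OR]: Detection branch unavailable=occurs, Signal lamp trips=not, Interlocking CPU malfunctions=not, Outboard insulated joint faulted=not → at least one input occurs → occurs.
Vital path fails [OR]: Track relay is inoperative=not, B power supply 2 offline=not, Axle counter 2 degraded=not → no input occurs → does not occur.
Power stage inoperative [AND]: B bond wire fails=not, A cable trips=occurs, Reserve lamp driver is out=not, Vital path fails=not → not all inputs occur → does not occur.
Track circuit lost [AND]: Vital relay 2 is down=not, Signal lamp 2 trips=occurs, #3 interlocking CPU 2 trips=not → not all inputs occur → does not occur.
Rail signal shows false clear [OR]: Interlocking logic unavailable=occurs, Power stage inoperative=not, Track circuit lost=not → at least one input occurs → occurs.

Yes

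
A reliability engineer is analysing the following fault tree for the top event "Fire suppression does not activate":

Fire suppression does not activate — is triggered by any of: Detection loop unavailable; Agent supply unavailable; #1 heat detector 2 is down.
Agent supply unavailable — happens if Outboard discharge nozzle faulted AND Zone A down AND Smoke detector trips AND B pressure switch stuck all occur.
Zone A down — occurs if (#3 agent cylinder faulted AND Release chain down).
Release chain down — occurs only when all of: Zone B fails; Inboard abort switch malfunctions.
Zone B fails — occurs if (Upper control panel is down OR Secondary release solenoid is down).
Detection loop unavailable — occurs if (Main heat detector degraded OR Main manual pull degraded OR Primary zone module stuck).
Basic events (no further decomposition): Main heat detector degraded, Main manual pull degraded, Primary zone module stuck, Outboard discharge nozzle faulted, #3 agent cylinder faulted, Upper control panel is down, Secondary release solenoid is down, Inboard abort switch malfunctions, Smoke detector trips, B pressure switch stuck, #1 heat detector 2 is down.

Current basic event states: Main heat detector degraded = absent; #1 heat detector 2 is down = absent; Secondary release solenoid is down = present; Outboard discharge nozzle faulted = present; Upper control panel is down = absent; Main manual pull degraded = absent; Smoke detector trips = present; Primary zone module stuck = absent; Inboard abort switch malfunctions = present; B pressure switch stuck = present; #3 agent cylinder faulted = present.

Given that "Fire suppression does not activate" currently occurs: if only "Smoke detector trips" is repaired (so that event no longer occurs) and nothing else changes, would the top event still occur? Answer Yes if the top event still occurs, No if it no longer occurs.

No

Counterfactual: set "Smoke detector trips" to not occurred.
Detection loop unavailable [OR]: Main heat detector degraded=not, Main manual pull degraded=not, Primary zone module stuck=not → no input occurs → does not occur.
Zone B fails [OR]: Upper control panel is down=not, Secondary release solenoid is down=occurs → at least one input occurs → occurs.
Release chain down [AND]: Zone B fails=occurs, Inboard abort switch malfunctions=occurs → all inputs occur → occurs.
Zone A down [AND]: #3 agent cylinder faulted=occurs, Release chain down=occurs → all inputs occur → occurs.
Agent supply unavailable [AND]: Outboard discharge nozzle faulted=occurs, Zone A down=occurs, Smoke detector trips=not, B pressure switch stuck=occurs → not all inputs occur → does not occur.
Fire suppression does not activate [OR]: Detection loop unavailable=not, Agent supply unavailable=not, #1 heat detector 2 is down=not → no input occurs → does not occur.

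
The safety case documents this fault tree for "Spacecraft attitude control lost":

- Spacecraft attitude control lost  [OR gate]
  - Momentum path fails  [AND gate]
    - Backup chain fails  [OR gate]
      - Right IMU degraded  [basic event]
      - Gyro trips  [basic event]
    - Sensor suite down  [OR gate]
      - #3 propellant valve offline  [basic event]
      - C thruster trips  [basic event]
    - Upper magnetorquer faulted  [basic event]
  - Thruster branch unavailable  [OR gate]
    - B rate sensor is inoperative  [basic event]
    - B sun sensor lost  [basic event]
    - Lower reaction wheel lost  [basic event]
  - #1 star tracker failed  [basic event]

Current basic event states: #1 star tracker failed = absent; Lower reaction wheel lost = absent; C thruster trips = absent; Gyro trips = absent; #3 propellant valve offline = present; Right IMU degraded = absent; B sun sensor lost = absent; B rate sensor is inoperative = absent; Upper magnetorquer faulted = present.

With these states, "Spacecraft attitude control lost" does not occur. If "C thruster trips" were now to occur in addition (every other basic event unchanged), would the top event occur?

Counterfactual: set "C thruster trips" to occurred.
Backup chain fails [OR]: Right IMU degraded=not, Gyro trips=not → no input occurs → does not occur.
Sensor suite down [OR]: #3 propellant valve offline=occurs, C thruster trips=occurs → at least one input occurs → occurs.
Momentum path fails [AND]: Backup chain fails=not, Sensor suite down=occurs, Upper magnetorquer faulted=occurs → not all inputs occur → does not occur.
Thruster branch unavailable [OR]: B rate sensor is inoperative=not, B sun sensor lost=not, Lower reaction wheel lost=not → no input occurs → does not occur.
Spacecraft attitude control lost [OR]: Momentum path fails=not, Thruster branch unavailable=not, #1 star tracker failed=not → no input occurs → does not occur.

No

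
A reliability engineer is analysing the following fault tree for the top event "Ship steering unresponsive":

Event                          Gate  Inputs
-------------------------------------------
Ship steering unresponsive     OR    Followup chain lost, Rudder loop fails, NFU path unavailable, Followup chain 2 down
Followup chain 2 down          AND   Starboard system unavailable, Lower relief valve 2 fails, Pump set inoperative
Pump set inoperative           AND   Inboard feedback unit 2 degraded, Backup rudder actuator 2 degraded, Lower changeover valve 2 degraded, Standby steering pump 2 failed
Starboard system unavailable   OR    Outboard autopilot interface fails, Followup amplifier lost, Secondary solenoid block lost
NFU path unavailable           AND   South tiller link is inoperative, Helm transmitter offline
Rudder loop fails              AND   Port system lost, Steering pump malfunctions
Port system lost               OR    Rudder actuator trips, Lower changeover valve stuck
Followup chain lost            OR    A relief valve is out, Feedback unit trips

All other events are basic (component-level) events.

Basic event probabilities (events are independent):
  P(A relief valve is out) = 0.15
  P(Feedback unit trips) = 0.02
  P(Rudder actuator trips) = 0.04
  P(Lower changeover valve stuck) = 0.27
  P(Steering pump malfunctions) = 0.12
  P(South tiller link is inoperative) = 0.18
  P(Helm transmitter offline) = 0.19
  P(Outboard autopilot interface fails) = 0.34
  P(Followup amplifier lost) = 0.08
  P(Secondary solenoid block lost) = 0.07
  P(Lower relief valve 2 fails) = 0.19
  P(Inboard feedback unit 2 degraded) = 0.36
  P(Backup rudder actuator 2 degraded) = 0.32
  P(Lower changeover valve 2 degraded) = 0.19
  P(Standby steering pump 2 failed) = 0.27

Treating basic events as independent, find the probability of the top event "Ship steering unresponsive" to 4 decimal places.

0.2248

P(Followup chain lost) [OR] = 1 − (1−0.15) × (1−0.02) = 0.167000
P(Port system lost) [OR] = 1 − (1−0.04) × (1−0.27) = 0.299200
P(Rudder loop fails) [AND] = 0.299200 × 0.12 = 0.035904
P(NFU path unavailable) [AND] = 0.18 × 0.19 = 0.034200
P(Starboard system unavailable) [OR] = 1 − (1−0.34) × (1−0.08) × (1−0.07) = 0.435304
P(Pump set inoperative) [AND] = 0.36 × 0.32 × 0.19 × 0.27 = 0.005910
P(Followup chain 2 down) [AND] = 0.435304 × 0.19 × 0.005910 = 0.000489
P(Ship steering unresponsive) [OR] = 1 − (1−0.167000) × (1−0.035904) × (1−0.034200) × (1−0.000489) = 0.224753
Rounded to 4 decimal places: P(Ship steering unresponsive) ≈ 0.2248.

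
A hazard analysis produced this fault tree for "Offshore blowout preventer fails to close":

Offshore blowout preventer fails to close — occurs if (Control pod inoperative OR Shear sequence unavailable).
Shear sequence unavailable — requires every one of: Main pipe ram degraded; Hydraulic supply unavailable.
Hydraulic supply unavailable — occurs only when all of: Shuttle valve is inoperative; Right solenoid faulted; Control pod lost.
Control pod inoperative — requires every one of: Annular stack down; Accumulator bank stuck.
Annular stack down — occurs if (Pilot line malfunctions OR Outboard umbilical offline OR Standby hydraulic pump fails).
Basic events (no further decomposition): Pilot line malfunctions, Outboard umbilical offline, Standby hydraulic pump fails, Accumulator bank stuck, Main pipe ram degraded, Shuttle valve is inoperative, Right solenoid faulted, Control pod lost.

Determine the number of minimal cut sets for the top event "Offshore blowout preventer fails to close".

Annular stack down [OR]: union of children's cut sets → 3 cut set(s).
Control pod inoperative [AND]: one cut set from each child combined → 3 × 1 = 3 cut set(s).
Hydraulic supply unavailable [AND]: one cut set from each child combined → 1 × 1 × 1 = 1 cut set(s).
Shear sequence unavailable [AND]: one cut set from each child combined → 1 × 1 = 1 cut set(s).
Offshore blowout preventer fails to close [OR]: union of children's cut sets → 4 cut set(s).
Minimal cut sets: {Accumulator bank stuck, Pilot line malfunctions}; {Accumulator bank stuck, Outboard umbilical offline}; {Accumulator bank stuck, Standby hydraulic pump fails}; {Control pod lost, Main pipe ram degraded, Right solenoid faulted, Shuttle valve is inoperative}.

4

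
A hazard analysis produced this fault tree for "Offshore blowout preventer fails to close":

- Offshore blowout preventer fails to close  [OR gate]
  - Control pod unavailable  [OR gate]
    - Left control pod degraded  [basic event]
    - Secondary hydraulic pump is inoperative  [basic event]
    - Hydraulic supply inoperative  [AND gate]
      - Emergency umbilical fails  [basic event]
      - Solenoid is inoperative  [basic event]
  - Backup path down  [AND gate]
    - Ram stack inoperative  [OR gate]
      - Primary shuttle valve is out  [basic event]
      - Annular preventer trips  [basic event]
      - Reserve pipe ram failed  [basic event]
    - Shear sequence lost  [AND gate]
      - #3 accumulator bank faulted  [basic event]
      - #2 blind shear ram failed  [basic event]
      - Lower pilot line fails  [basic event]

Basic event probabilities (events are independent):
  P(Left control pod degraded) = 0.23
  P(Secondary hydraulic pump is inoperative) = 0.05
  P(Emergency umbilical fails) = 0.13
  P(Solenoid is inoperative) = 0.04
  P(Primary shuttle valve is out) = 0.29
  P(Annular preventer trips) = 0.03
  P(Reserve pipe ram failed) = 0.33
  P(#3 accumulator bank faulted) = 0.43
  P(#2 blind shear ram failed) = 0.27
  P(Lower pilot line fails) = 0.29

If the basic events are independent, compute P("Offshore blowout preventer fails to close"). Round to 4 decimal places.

P(Hydraulic supply inoperative) [AND] = 0.13 × 0.04 = 0.005200
P(Control pod unavailable) [OR] = 1 − (1−0.23) × (1−0.05) × (1−0.005200) = 0.272304
P(Ram stack inoperative) [OR] = 1 − (1−0.29) × (1−0.03) × (1−0.33) = 0.538571
P(Shear sequence lost) [AND] = 0.43 × 0.27 × 0.29 = 0.033669
P(Backup path down) [AND] = 0.538571 × 0.033669 = 0.018133
P(Offshore blowout preventer fails to close) [OR] = 1 − (1−0.272304) × (1−0.018133) = 0.285499
Rounded to 4 decimal places: P(Offshore blowout preventer fails to close) ≈ 0.2855.

0.2855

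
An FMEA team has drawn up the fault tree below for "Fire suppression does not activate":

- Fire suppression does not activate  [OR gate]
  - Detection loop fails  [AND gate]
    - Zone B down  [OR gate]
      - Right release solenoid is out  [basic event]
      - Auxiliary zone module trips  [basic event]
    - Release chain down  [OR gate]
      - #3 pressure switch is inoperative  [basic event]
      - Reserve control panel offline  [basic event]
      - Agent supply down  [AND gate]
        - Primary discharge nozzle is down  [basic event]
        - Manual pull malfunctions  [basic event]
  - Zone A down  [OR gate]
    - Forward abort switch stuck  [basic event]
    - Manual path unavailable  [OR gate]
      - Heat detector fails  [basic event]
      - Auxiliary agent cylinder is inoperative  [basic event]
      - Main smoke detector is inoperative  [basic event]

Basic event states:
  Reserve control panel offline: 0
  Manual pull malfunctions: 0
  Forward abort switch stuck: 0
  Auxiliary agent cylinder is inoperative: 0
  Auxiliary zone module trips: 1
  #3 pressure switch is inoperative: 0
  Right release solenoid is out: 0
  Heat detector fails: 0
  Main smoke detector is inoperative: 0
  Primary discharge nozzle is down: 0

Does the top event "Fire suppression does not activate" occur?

Zone B down [OR]: Right release solenoid is out=not, Auxiliary zone module trips=occurs → at least one input occurs → occurs.
Agent supply down [AND]: Primary discharge nozzle is down=not, Manual pull malfunctions=not → not all inputs occur → does not occur.
Release chain down [OR]: #3 pressure switch is inoperative=not, Reserve control panel offline=not, Agent supply down=not → no input occurs → does not occur.
Detection loop fails [AND]: Zone B down=occurs, Release chain down=not → not all inputs occur → does not occur.
Manual path unavailable [OR]: Heat detector fails=not, Auxiliary agent cylinder is inoperative=not, Main smoke detector is inoperative=not → no input occurs → does not occur.
Zone A down [OR]: Forward abort switch stuck=not, Manual path unavailable=not → no input occurs → does not occur.
Fire suppression does not activate [OR]: Detection loop fails=not, Zone A down=not → no input occurs → does not occur.

No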